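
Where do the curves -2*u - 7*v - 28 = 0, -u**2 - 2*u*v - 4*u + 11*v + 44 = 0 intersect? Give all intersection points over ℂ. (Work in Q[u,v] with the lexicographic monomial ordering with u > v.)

Compute a lex Gröbner basis by Buchberger's algorithm.
f_1 = -2*u - 7*v - 28, LT = u.
f_2 = -u**2 - 2*u*v - 4*u + 11*v + 44, LT = u**2.

S(f_1,f_2): lcm = u**2. S = 3/2*u*v + 10*u + 11*v + 44.
  reduce S modulo (f_1, f_2):
  remainder -21/4*v**2 - 45*v - 96 ≠ 0; add h_3 = -21/4*v**2 - 45*v - 96 to the basis.

The other S-polynomials (S(f_1,h_3), S(f_2,h_3)) all reduce to 0 modulo the current basis, so we have a Gröbner basis.
Inter-reduce: drop elements whose leading term is divisible by another's, tail-reduce, and make monic.
Reduced Gröbner basis: {u + 7/2*v + 14, v**2 + 60/7*v + 128/7}.

Since the basis is lex-ordered, v**2 + 60/7*v + 128/7 is univariate in v. Its roots are {-32/7, -4}. Back-substituting each root into the other basis elements fixes the other coordinates.
  v = -32/7: the earlier basis element becomes u - 2 = 0, giving u = 2 — point (2, -32/7).
  v = -4: the earlier basis element becomes u = 0, giving u = 0 — point (0, -4).

{(2, -32/7), (0, -4)}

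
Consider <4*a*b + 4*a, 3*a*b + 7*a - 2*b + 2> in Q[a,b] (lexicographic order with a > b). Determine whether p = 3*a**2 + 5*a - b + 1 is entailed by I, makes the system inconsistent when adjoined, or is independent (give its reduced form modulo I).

3*a**2 + 5*a - b + 1 lies in I (it reduces to 0).

First compute the reduced Gröbner basis of I by Buchberger's algorithm.
f_1 = 4*a*b + 4*a, LT = a*b.
f_2 = 3*a*b + 7*a - 2*b + 2, LT = a*b.

S(f_1,f_2): lcm = a*b. S = -4/3*a + 2/3*b - 2/3.
  reduce S modulo (f_1, f_2):
  remainder -4/3*a + 2/3*b - 2/3 ≠ 0; add h_3 = -4/3*a + 2/3*b - 2/3 to the basis.

S(f_1,h_3): lcm = a*b. S = a + 1/2*b**2 - 1/2*b.
  reduce S modulo (f_1, f_2, h_3):
  remainder 1/2*b**2 - 1/2 ≠ 0; add h_4 = 1/2*b**2 - 1/2 to the basis.

The other S-polynomials (S(f_2,h_3), S(f_1,h_4), S(f_2,h_4), S(h_3,h_4)) all reduce to 0 modulo the current basis, so we have a Gröbner basis.
Inter-reduce: drop elements whose leading term is divisible by another's, tail-reduce, and make monic.
Reduced Gröbner basis: {a - 1/2*b + 1/2, b**2 - 1}.
Label its elements g_1 = a - 1/2*b + 1/2, g_2 = b**2 - 1.

Reduce p = 3*a**2 + 5*a - b + 1 modulo G:
  leading term a**2: subtract (3*a)·g_1 from 3*a**2 + 5*a - b + 1 → 3/2*a*b + 7/2*a - b + 1
  leading term a*b: subtract (3/2*b)·g_1 from 3/2*a*b + 7/2*a - b + 1 → 7/2*a + 3/4*b**2 - 7/4*b + 1
  leading term a: subtract (7/2)·g_1 from 7/2*a + 3/4*b**2 - 7/4*b + 1 → 3/4*b**2 - 3/4
  leading term b**2: subtract (3/4)·g_2 from 3/4*b**2 - 3/4 → 0
  normal form = 0.
Since the normal form is 0, p ∈ I.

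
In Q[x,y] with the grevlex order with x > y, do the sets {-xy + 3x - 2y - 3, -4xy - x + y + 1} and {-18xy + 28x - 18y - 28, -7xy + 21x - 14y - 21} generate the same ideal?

Yes, the ideals are equal.

For a fixed monomial order, each ideal has a unique reduced Gröbner basis; comparing bases decides equality.
Buchberger on the first generating set:
f_1 = -xy + 3x - 2y - 3, LT = xy.
f_2 = -4xy - x + y + 1, LT = xy.

S(f_1,f_2): lcm = xy. S = -13/4x + 9/4y + 13/4.
  reduce S modulo (f_1, f_2):
  remainder -13/4x + 9/4y + 13/4 ≠ 0; add g_3 = -13/4x + 9/4y + 13/4 to the basis.

S(f_1,g_3): lcm = xy. S = 9/13y^2 - 3x + 3y + 3.
  reduce S modulo (f_1, f_2, g_3):
  remainder 9/13y^2 + 12/13y ≠ 0; add g_4 = 9/13y^2 + 12/13y to the basis.

The other S-polynomials (S(f_2,g_3), S(f_1,g_4), S(f_2,g_4), S(g_3,g_4)) all reduce to 0 modulo the current basis, so we have a Gröbner basis.
Inter-reduce: drop elements whose leading term is divisible by another's, tail-reduce, and make monic.
Reduced Gröbner basis: {y^2 + 4/3y, x - 9/13y - 1}.

Buchberger on the second generating set:
h_1 = -18xy + 28x - 18y - 28, LT = xy.
h_2 = -7xy + 21x - 14y - 21, LT = xy.

S(h_1,h_2): lcm = xy. S = 13/9x - y - 13/9.
  reduce S modulo (h_1, h_2):
  remainder 13/9x - y - 13/9 ≠ 0; add k_3 = 13/9x - y - 13/9 to the basis.

S(h_1,k_3): lcm = xy. S = 9/13y^2 - 14/9x + 2y + 14/9.
  reduce S modulo (h_1, h_2, k_3):
  remainder 9/13y^2 + 12/13y ≠ 0; add k_4 = 9/13y^2 + 12/13y to the basis.

The other S-polynomials (S(h_2,k_3), S(h_1,k_4), S(h_2,k_4), S(k_3,k_4)) all reduce to 0 modulo the current basis, so we have a Gröbner basis.
Inter-reduce: drop elements whose leading term is divisible by another's, tail-reduce, and make monic.
Reduced Gröbner basis: {y^2 + 4/3y, x - 9/13y - 1}.

The two bases agree; hence the ideals are identical.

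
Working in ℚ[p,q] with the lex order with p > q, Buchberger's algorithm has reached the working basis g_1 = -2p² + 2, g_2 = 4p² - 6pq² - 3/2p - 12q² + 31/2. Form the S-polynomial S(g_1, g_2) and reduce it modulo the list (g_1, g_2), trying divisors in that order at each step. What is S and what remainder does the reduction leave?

S(g_1, g_2) = 3/2pq² + ⅜p + 3q² - 39/8; remainder on division = 3/2pq² + ⅜p + 3q² - 39/8.

lcm(LM(g_1), LM(g_2)) = p².
S = (lcm/LT(g_1))·g_1 − (lcm/LT(g_2))·g_2 = 3/2pq² + ⅜p + 3q² - 39/8.
Reduce S modulo (g_1, g_2) in that order:
  leading term pq²: no divisor's leading term divides it; move 3/2pq² to the remainder.
  leading term p: no divisor's leading term divides it; move ⅜p to the remainder.
  leading term q²: no divisor's leading term divides it; move 3q² to the remainder.
  leading term 1: no divisor's leading term divides it; move -39/8 to the remainder.
The remainder 3/2pq² + ⅜p + 3q² - 39/8 is nonzero, so it would be added as the next basis element.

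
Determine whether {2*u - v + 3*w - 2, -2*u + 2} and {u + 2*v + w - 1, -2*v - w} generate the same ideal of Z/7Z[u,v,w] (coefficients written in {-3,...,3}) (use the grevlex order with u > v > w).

Equality of ideals is decidable: compute both reduced Gröbner bases (unique for the ordering) and check whether they agree.
Buchberger on the first generating set:
f_1 = 2*u - v + 3*w - 2, LT = u.
f_2 = -2*u + 2, LT = u.

S(f_1,f_2): lcm = u. S = 3*v - 2*w.
  leading term v: no divisor's leading term divides it; move 3*v to the remainder.
  leading term w: no divisor's leading term divides it; move -2*w to the remainder.
  remainder 3*v - 2*w ≠ 0; add g_3 = 3*v - 2*w to the basis.

S(f_1,g_3): leading monomials are coprime, so the S-polynomial reduces to 0 (Buchberger's first criterion).
S(f_2,g_3): leading monomials are coprime, so the S-polynomial reduces to 0 (Buchberger's first criterion).
Every S-polynomial of the final basis reduces to 0, so we have a Gröbner basis.
Inter-reduce: drop elements whose leading term is divisible by another's, tail-reduce, and make monic.
Reduced Gröbner basis: {u - 1, v - 3*w}.

Buchberger on the second generating set:
h_1 = u + 2*v + w - 1, LT = u.
h_2 = -2*v - w, LT = v.

S(h_1,h_2): leading monomials are coprime, so the S-polynomial reduces to 0 (Buchberger's first criterion).
Every S-polynomial of the final basis reduces to 0, so we have a Gröbner basis.
Inter-reduce: drop elements whose leading term is divisible by another's, tail-reduce, and make monic.
Reduced Gröbner basis: {u - 1, v - 3*w}.

These coincide, so the ideals are equal.
The choice of monomial ordering does not affect the verdict — as long as both bases are computed under the same ordering, their equality decides ideal equality.

Yes, the ideals are equal.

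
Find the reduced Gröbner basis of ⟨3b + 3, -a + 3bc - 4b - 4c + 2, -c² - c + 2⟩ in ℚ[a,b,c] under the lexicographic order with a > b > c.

G = {a + 7c - 6, b + 1, c² + c - 2}

This is the nonlinear analogue of row-reducing a linear system.

f_1 = 3b + 3, LT = b.
f_2 = -a + 3bc - 4b - 4c + 2, LT = a.
f_3 = -c² - c + 2, LT = c².

The S-polynomials (S(f_1,f_2), S(f_1,f_3), S(f_2,f_3)) all reduce to 0 modulo the current basis, so we have a Gröbner basis.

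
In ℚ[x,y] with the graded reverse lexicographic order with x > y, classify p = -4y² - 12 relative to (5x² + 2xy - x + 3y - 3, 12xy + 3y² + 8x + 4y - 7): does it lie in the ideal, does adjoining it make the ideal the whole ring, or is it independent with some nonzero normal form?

Adjoining -4y² - 12 makes the ideal the whole ring: the system is inconsistent.

First compute the reduced Gröbner basis of I by Buchberger's algorithm.
f_1 = 5x² + 2xy - x + 3y - 3, LT = x².
f_2 = 12xy + 3y² + 8x + 4y - 7, LT = xy.

S(f_1,f_2): lcm = x²y. S = 3/20xy² - ⅔x² - 8/15xy + ⅗y² + 7/12x - ⅗y.
  reduce S modulo (f_1, f_2):
  remainder -3/80y³ + 77/120y² + 25/36x + 7/720y - 221/360 ≠ 0; add h_3 = -3/80y³ + 77/120y² + 25/36x + 7/720y - 221/360 to the basis.

The other S-polynomials (S(f_1,h_3), S(f_2,h_3)) all reduce to 0 modulo the current basis, so we have a Gröbner basis.
Inter-reduce: drop elements whose leading term is divisible by another's, tail-reduce, and make monic.
Reduced Gröbner basis: {y³ - 154/9y² - 500/27x - 7/27y + 442/27, x² - 1/10y² - 7/15x + 7/15y - 11/30, xy + ¼y² + ⅔x + ⅓y - 7/12}.
Label its elements g_1 = y³ - 154/9y² - 500/27x - 7/27y + 442/27, g_2 = x² - 1/10y² - 7/15x + 7/15y - 11/30, g_3 = xy + ¼y² + ⅔x + ⅓y - 7/12.

Reduce p = -4y² - 12 modulo G:
  leading term y²: no divisor's leading term divides it; move -4y² to the remainder.
  leading term 1: no divisor's leading term divides it; move -12 to the remainder.
  normal form = -4y² - 12.
The normal form is nonzero, so p ∉ I. Since p minus its normal form lies in I, I + (p) = I + (r) where r = -4y² - 12; decide whether this ideal is the whole ring.
Run Buchberger on G together with r (pairs among the g_i already reduce to 0 since G is a Gröbner basis):
g_1 = y³ - 154/9y² - 500/27x - 7/27y + 442/27, LT = y³.
g_2 = x² - 1/10y² - 7/15x + 7/15y - 11/30, LT = x².
g_3 = xy + ¼y² + ⅔x + ⅓y - 7/12, LT = xy.
r = -4y² - 12, LT = y².

S(g_1,r): lcm = y³. S = -154/9y² - 500/27x - 88/27y + 442/27.
  reduce S modulo (g_1, g_2, g_3, r):
  remainder -500/27x - 88/27y + 1828/27 ≠ 0; add m_5 = -500/27x - 88/27y + 1828/27 to the basis.

S(g_3,r): lcm = xy². S = ¼y³ + ⅔xy + ⅓y² - 3x - 7/12y.
  reduce S modulo (g_1, g_2, g_3, r, m_5):
  remainder -356/375y - 1588/125 ≠ 0; add m_6 = -356/375y - 1588/125 to the basis.

S(g_2,m_5): lcm = x². S = -22/125xy - 1/10y² + 1196/375x + 7/15y - 11/30.
  reduce S modulo (g_1, g_2, g_3, r, m_5, m_6):
  remainder 139572/11125 ≠ 0; add m_7 = 139572/11125 to the basis.

The other S-polynomials (S(g_1,g_2), S(g_1,g_3), S(g_2,g_3), S(g_2,r), S(g_1,m_5), S(g_3,m_5), S(r,m_5), S(g_1,m_6), S(g_2,m_6), S(g_3,m_6), S(r,m_6), S(m_5,m_6), S(g_1,m_7), S(g_2,m_7), S(g_3,m_7), S(r,m_7), S(m_5,m_7), S(m_6,m_7)) all reduce to 0 modulo the current basis, so we have a Gröbner basis.
Inter-reduce: drop elements whose leading term is divisible by another's, tail-reduce, and make monic.
Reduced Gröbner basis: {1}.
The reduced Gröbner basis of I + (p) is {1}: the ideal is the whole ring, so the enlarged system has no common solution — adjoining p is inconsistent.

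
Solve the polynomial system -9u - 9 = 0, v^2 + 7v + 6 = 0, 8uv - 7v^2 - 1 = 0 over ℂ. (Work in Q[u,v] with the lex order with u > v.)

Compute a lex Gröbner basis by Buchberger's algorithm.
f_1 = -9u - 9, LT = u.
f_2 = v^2 + 7v + 6, LT = v^2.
f_3 = 8uv - 7v^2 - 1, LT = uv.

S(f_1,f_3): lcm = uv. S = 7/8v^2 + v + 1/8.
  leading term v^2: subtract (7/8)·f_2 from 7/8v^2 + v + 1/8 → -41/8v - 41/8
  leading term v: no divisor's leading term divides it; move -41/8v to the remainder.
  leading term 1: no divisor's leading term divides it; move -41/8 to the remainder.
  remainder -41/8v - 41/8 ≠ 0; add h_4 = -41/8v - 41/8 to the basis.

The other S-polynomials (S(f_1,f_2), S(f_2,f_3), S(f_1,h_4), S(f_2,h_4), S(f_3,h_4)) all reduce to 0 modulo the current basis, so we have a Gröbner basis.
Inter-reduce: drop elements whose leading term is divisible by another's, tail-reduce, and make monic.
Reduced Gröbner basis: {u + 1, v + 1}.

From the last basis element, v + 1 = 0, so v takes values in {-1}. Each choice, substituted upward through the basis, yields the corresponding point(s) of the solution set.
  v = -1: the earlier basis element becomes u + 1 = 0, giving u = -1 — point (-1, -1).
This is the nonlinear analogue of row-reducing a linear system.

{(-1, -1)}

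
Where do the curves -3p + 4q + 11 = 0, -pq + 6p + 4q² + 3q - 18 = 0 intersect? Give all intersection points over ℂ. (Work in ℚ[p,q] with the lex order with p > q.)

Compute a lex Gröbner basis by Buchberger's algorithm.
f_1 = -3p + 4q + 11, LT = p.
f_2 = -pq + 6p + 4q² + 3q - 18, LT = pq.

S(f_1,f_2): lcm = pq. S = 6p + 8/3q² - ⅔q - 18.
  leading term p: subtract (-2)·f_1 from 6p + 8/3q² - ⅔q - 18 → 8/3q² + 22/3q + 4
  leading term q²: no divisor's leading term divides it; move 8/3q² to the remainder.
  leading term q: no divisor's leading term divides it; move 22/3q to the remainder.
  leading term 1: no divisor's leading term divides it; move 4 to the remainder.
  remainder 8/3q² + 22/3q + 4 ≠ 0; add h_3 = 8/3q² + 22/3q + 4 to the basis.

S(f_1,h_3): leading monomials are coprime, so the S-polynomial reduces to 0 (Buchberger's first criterion).
S(f_2,h_3): lcm = pq². S = -35/4pq - 3/2p - 4q³ - 3q² + 18q.
  leading term pq: subtract (35/12q)·f_1 from -35/4pq - 3/2p - 4q³ - 3q² + 18q → -3/2p - 4q³ - 44/3q² - 169/12q
  leading term p: subtract (½)·f_1 from -3/2p - 4q³ - 44/3q² - 169/12q → -4q³ - 44/3q² - 193/12q - 11/2
  leading term q³: subtract (-3/2q)·h_3 from -4q³ - 44/3q² - 193/12q - 11/2 → -11/3q² - 121/12q - 11/2
  leading term q²: subtract (-11/8)·h_3 from -11/3q² - 121/12q - 11/2 → 0
  remainder 0.

Every S-polynomial of the final basis reduces to 0, so we have a Gröbner basis.
Inter-reduce: drop elements whose leading term is divisible by another's, tail-reduce, and make monic.
Reduced Gröbner basis: {p - 4/3q - 11/3, q² + 11/4q + 3/2}.

A lex Gröbner basis eliminates variables successively. Here q² + 11/4q + 3/2 depends only on q, with roots {-2, -3/4}; lifting each root through the earlier basis elements recovers the full solutions.
  q = -2: the earlier basis element becomes p - 1 = 0, giving p = 1 — point (1, -2).
  q = -3/4: the earlier basis element becomes p - 8/3 = 0, giving p = 8/3 — point (8/3, -3/4).

{(1, -2), (8/3, -3/4)}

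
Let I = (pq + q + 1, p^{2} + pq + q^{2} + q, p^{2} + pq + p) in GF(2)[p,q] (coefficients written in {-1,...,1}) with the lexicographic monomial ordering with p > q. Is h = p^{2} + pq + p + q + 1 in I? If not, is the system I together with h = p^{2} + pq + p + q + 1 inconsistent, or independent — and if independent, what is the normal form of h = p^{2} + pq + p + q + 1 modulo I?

First compute the reduced Gröbner basis of I by Buchberger's algorithm.
f_1 = pq + q + 1, LT = pq.
f_2 = p^{2} + pq + q^{2} + q, LT = p^{2}.
f_3 = p^{2} + pq + p, LT = p^{2}.

S(f_1,f_2): lcm = p^{2}q. S = pq^{2} + pq + p + q^{3} + q^{2}.
  leading term pq^{2}: subtract (q)·f_1 from pq^{2} + pq + p + q^{3} + q^{2} → pq + p + q^{3} + q
  leading term pq: subtract (1)·f_1 from pq + p + q^{3} + q → p + q^{3} + 1
  leading term p: no divisor's leading term divides it; move p to the remainder.
  leading term q^{3}: no divisor's leading term divides it; move q^{3} to the remainder.
  leading term 1: no divisor's leading term divides it; move 1 to the remainder.
  remainder p + q^{3} + 1 ≠ 0; add k_4 = p + q^{3} + 1 to the basis.

S(f_1,f_3): lcm = p^{2}q. S = pq^{2} + p.
  leading term pq^{2}: subtract (q)·f_1 from pq^{2} + p → p + q^{2} + q
  leading term p: subtract (1)·k_4 from p + q^{2} + q → q^{3} + q^{2} + q + 1
  leading term q^{3}: no divisor's leading term divides it; move q^{3} to the remainder.
  leading term q^{2}: no divisor's leading term divides it; move q^{2} to the remainder.
  leading term q: no divisor's leading term divides it; move q to the remainder.
  leading term 1: no divisor's leading term divides it; move 1 to the remainder.
  remainder q^{3} + q^{2} + q + 1 ≠ 0; add k_5 = q^{3} + q^{2} + q + 1 to the basis.

The other S-polynomials (S(f_2,f_3), S(f_1,k_4), S(f_2,k_4), S(f_3,k_4), S(f_1,k_5), S(f_2,k_5), S(f_3,k_5), S(k_4,k_5)) all reduce to 0 modulo the current basis, so we have a Gröbner basis.
Inter-reduce: drop elements whose leading term is divisible by another's, tail-reduce, and make monic.
Reduced Gröbner basis: {p + q^{2} + q, q^{3} + q^{2} + q + 1}.
Label its elements g_1 = p + q^{2} + q, g_2 = q^{3} + q^{2} + q + 1.

Reduce h = p^{2} + pq + p + q + 1 modulo G:
  leading term p^{2}: subtract (p)·g_1 from p^{2} + pq + p + q + 1 → pq^{2} + p + q + 1
  leading term pq^{2}: subtract (q^{2})·g_1 from pq^{2} + p + q + 1 → p + q^{4} + q^{3} + q + 1
  leading term p: subtract (1)·g_1 from p + q^{4} + q^{3} + q + 1 → q^{4} + q^{3} + q^{2} + 1
  leading term q^{4}: subtract (q)·g_2 from q^{4} + q^{3} + q^{2} + 1 → q + 1
  leading term q: no divisor's leading term divides it; move q to the remainder.
  leading term 1: no divisor's leading term divides it; move 1 to the remainder.
  normal form = q + 1.
The normal form is nonzero, so h ∉ I. Since h minus its normal form lies in I, I + (h) = I + (r) where r = q + 1; decide whether this ideal is the whole ring.
Run Buchberger on G together with r (pairs among the g_i already reduce to 0 since G is a Gröbner basis):
g_1 = p + q^{2} + q, LT = p.
g_2 = q^{3} + q^{2} + q + 1, LT = q^{3}.
r = q + 1, LT = q.

The S-polynomials (S(g_1,g_2), S(g_1,r), S(g_2,r)) all reduce to 0 modulo the current basis, so we have a Gröbner basis.
Inter-reduce: drop elements whose leading term is divisible by another's, tail-reduce, and make monic.
Reduced Gröbner basis: {p, q + 1}.
The reduced Gröbner basis of I + (h) is {p, q + 1} ≠ {1}, a proper ideal, so the enlarged system stays consistent: h is independent of I, with normal form q + 1.

p^{2} + pq + p + q + 1 is independent of I; its normal form modulo I is q + 1.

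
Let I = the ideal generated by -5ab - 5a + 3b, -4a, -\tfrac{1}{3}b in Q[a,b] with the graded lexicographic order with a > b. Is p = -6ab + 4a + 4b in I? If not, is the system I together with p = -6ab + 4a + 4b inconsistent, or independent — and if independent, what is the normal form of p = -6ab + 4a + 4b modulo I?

First compute the reduced Gröbner basis of I by Buchberger's algorithm.
f_1 = -5ab - 5a + 3b, LT = ab.
f_2 = -4a, LT = a.
f_3 = -\tfrac{1}{3}b, LT = b.

The S-polynomials (S(f_1,f_2), S(f_1,f_3), S(f_2,f_3)) all reduce to 0 modulo the current basis, so we have a Gröbner basis.
Inter-reduce: drop elements whose leading term is divisible by another's, tail-reduce, and make monic.
Reduced Gröbner basis: {a, b}.
Label its elements g_1 = a, g_2 = b.

Reduce p = -6ab + 4a + 4b modulo G:
  leading term ab: subtract (-6b)·g_1 from -6ab + 4a + 4b → 4a + 4b
  leading term a: subtract (4)·g_1 from 4a + 4b → 4b
  leading term b: subtract (4)·g_2 from 4b → 0
  normal form = 0.
Since the normal form is 0, p ∈ I.

-6ab + 4a + 4b lies in I (it reduces to 0).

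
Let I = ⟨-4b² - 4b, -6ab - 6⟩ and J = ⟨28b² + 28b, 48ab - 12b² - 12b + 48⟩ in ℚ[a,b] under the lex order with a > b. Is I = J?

For a fixed monomial order, each ideal has a unique reduced Gröbner basis; comparing bases decides equality.
Buchberger on the first generating set:
f_1 = -4b² - 4b, LT = b².
f_2 = -6ab - 6, LT = ab.

S(f_1,f_2): lcm = ab². S = ab - b.
  leading term ab: subtract (-⅙)·f_2 from ab - b → -b - 1
  leading term b: no divisor's leading term divides it; move -b to the remainder.
  leading term 1: no divisor's leading term divides it; move -1 to the remainder.
  remainder -b - 1 ≠ 0; add g_3 = -b - 1 to the basis.

S(f_2,g_3): lcm = ab. S = -a + 1.
  leading term a: no divisor's leading term divides it; move -a to the remainder.
  leading term 1: no divisor's leading term divides it; move 1 to the remainder.
  remainder -a + 1 ≠ 0; add g_4 = -a + 1 to the basis.

The other S-polynomials (S(f_1,g_3), S(f_1,g_4), S(f_2,g_4), S(g_3,g_4)) all reduce to 0 modulo the current basis, so we have a Gröbner basis.
Inter-reduce: drop elements whose leading term is divisible by another's, tail-reduce, and make monic.
Reduced Gröbner basis: {a - 1, b + 1}.

Buchberger on the second generating set:
h_1 = 28b² + 28b, LT = b².
h_2 = 48ab - 12b² - 12b + 48, LT = ab.

S(h_1,h_2): lcm = ab². S = ab + ¼b³ + ¼b² - b.
  leading term ab: subtract (1/48)·h_2 from ab + ¼b³ + ¼b² - b → ¼b³ + ½b² - ¾b - 1
  leading term b³: subtract (1/112b)·h_1 from ¼b³ + ½b² - ¾b - 1 → ¼b² - ¾b - 1
  leading term b²: subtract (1/112)·h_1 from ¼b² - ¾b - 1 → -b - 1
  leading term b: no divisor's leading term divides it; move -b to the remainder.
  leading term 1: no divisor's leading term divides it; move -1 to the remainder.
  remainder -b - 1 ≠ 0; add k_3 = -b - 1 to the basis.

S(h_2,k_3): lcm = ab. S = -a - ¼b² - ¼b + 1.
  leading term a: no divisor's leading term divides it; move -a to the remainder.
  leading term b²: subtract (-1/112)·h_1 from -¼b² - ¼b + 1 → 1
  leading term 1: no divisor's leading term divides it; move 1 to the remainder.
  remainder -a + 1 ≠ 0; add k_4 = -a + 1 to the basis.

The other S-polynomials (S(h_1,k_3), S(h_1,k_4), S(h_2,k_4), S(k_3,k_4)) all reduce to 0 modulo the current basis, so we have a Gröbner basis.
Inter-reduce: drop elements whose leading term is divisible by another's, tail-reduce, and make monic.
Reduced Gröbner basis: {a - 1, b + 1}.

The two bases agree; hence the ideals are identical.
The choice of monomial ordering does not affect the verdict — as long as both bases are computed under the same ordering, their equality decides ideal equality.

Yes, the ideals are equal.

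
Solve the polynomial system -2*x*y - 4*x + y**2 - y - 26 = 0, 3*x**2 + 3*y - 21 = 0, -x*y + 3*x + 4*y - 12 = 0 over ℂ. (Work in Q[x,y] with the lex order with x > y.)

{(-2, 3)}

Compute a lex Gröbner basis by Buchberger's algorithm.
f_1 = -2*x*y - 4*x + y**2 - y - 26, LT = x*y.
f_2 = 3*x**2 + 3*y - 21, LT = x**2.
f_3 = -x*y + 3*x + 4*y - 12, LT = x*y.

S(f_1,f_2): lcm = x**2*y. S = 2*x**2 - 1/2*x*y**2 + 1/2*x*y + 13*x - y**2 + 7*y.
  leading term x**2: subtract (2/3)·f_2 from 2*x**2 - 1/2*x*y**2 + 1/2*x*y + 13*x - y**2 + 7*y → -1/2*x*y**2 + 1/2*x*y + 13*x - y**2 + 5*y + 14
  leading term x*y**2: subtract (1/4*y)·f_1 from -1/2*x*y**2 + 1/2*x*y + 13*x - y**2 + 5*y + 14 → 3/2*x*y + 13*x - 1/4*y**3 - 3/4*y**2 + 23/2*y + 14
  leading term x*y: subtract (-3/4)·f_1 from 3/2*x*y + 13*x - 1/4*y**3 - 3/4*y**2 + 23/2*y + 14 → 10*x - 1/4*y**3 + 43/4*y - 11/2
  leading term x: no divisor's leading term divides it; move 10*x to the remainder.
  leading term y**3: no divisor's leading term divides it; move -1/4*y**3 to the remainder.
  leading term y: no divisor's leading term divides it; move 43/4*y to the remainder.
  leading term 1: no divisor's leading term divides it; move -11/2 to the remainder.
  remainder 10*x - 1/4*y**3 + 43/4*y - 11/2 ≠ 0; add h_4 = 10*x - 1/4*y**3 + 43/4*y - 11/2 to the basis.

S(f_1,f_3): lcm = x*y. S = 5*x - 1/2*y**2 + 9/2*y + 1.
  leading term x: subtract (1/2)·h_4 from 5*x - 1/2*y**2 + 9/2*y + 1 → 1/8*y**3 - 1/2*y**2 - 7/8*y + 15/4
  leading term y**3: no divisor's leading term divides it; move 1/8*y**3 to the remainder.
  leading term y**2: no divisor's leading term divides it; move -1/2*y**2 to the remainder.
  leading term y: no divisor's leading term divides it; move -7/8*y to the remainder.
  leading term 1: no divisor's leading term divides it; move 15/4 to the remainder.
  remainder 1/8*y**3 - 1/2*y**2 - 7/8*y + 15/4 ≠ 0; add h_5 = 1/8*y**3 - 1/2*y**2 - 7/8*y + 15/4 to the basis.

S(f_2,f_3): lcm = x**2*y. S = 3*x**2 + 4*x*y - 12*x + y**2 - 7*y.
  leading term x**2: subtract (1)·f_2 from 3*x**2 + 4*x*y - 12*x + y**2 - 7*y → 4*x*y - 12*x + y**2 - 10*y + 21
  leading term x*y: subtract (-2)·f_1 from 4*x*y - 12*x + y**2 - 10*y + 21 → -20*x + 3*y**2 - 12*y - 31
  leading term x: subtract (-2)·h_4 from -20*x + 3*y**2 - 12*y - 31 → -1/2*y**3 + 3*y**2 + 19/2*y - 42
  leading term y**3: subtract (-4)·h_5 from -1/2*y**3 + 3*y**2 + 19/2*y - 42 → y**2 + 6*y - 27
  leading term y**2: no divisor's leading term divides it; move y**2 to the remainder.
  leading term y: no divisor's leading term divides it; move 6*y to the remainder.
  leading term 1: no divisor's leading term divides it; move -27 to the remainder.
  remainder y**2 + 6*y - 27 ≠ 0; add h_6 = y**2 + 6*y - 27 to the basis.

S(f_1,h_4): lcm = x*y. S = 2*x + 1/40*y**4 - 63/40*y**2 + 21/20*y + 13.
  leading term x: subtract (1/5)·h_4 from 2*x + 1/40*y**4 - 63/40*y**2 + 21/20*y + 13 → 1/40*y**4 + 1/20*y**3 - 63/40*y**2 - 11/10*y + 141/10
  leading term y**4: subtract (1/5*y)·h_5 from 1/40*y**4 + 1/20*y**3 - 63/40*y**2 - 11/10*y + 141/10 → 3/20*y**3 - 7/5*y**2 - 37/20*y + 141/10
  leading term y**3: subtract (6/5)·h_5 from 3/20*y**3 - 7/5*y**2 - 37/20*y + 141/10 → -4/5*y**2 - 4/5*y + 48/5
  leading term y**2: subtract (-4/5)·h_6 from -4/5*y**2 - 4/5*y + 48/5 → 4*y - 12
  leading term y: no divisor's leading term divides it; move 4*y to the remainder.
  leading term 1: no divisor's leading term divides it; move -12 to the remainder.
  remainder 4*y - 12 ≠ 0; add h_7 = 4*y - 12 to the basis.

The other S-polynomials (S(f_2,h_4), S(f_3,h_4), S(f_1,h_5), S(f_2,h_5), S(f_3,h_5), S(h_4,h_5), S(f_1,h_6), S(f_2,h_6), S(f_3,h_6), S(h_4,h_6), S(h_5,h_6), S(f_1,h_7), S(f_2,h_7), S(f_3,h_7), S(h_4,h_7), S(h_5,h_7), S(h_6,h_7)) all reduce to 0 modulo the current basis, so we have a Gröbner basis.
Inter-reduce: drop elements whose leading term is divisible by another's, tail-reduce, and make monic.
Reduced Gröbner basis: {x + 2, y - 3}.

From the last basis element, y - 3 = 0, so y takes values in {3}. Each choice, substituted upward through the basis, yields the corresponding point(s) of the solution set.
  y = 3: the earlier basis element becomes x + 2 = 0, giving x = -2 — point (-2, 3).
Zero-dimensionality of the ideal guarantees finitely many solutions over ℂ.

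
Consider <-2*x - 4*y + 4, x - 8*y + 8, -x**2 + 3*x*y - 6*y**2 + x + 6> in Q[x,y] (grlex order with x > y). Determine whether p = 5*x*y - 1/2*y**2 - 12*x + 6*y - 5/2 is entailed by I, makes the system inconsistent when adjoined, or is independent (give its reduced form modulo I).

Adjoining 5*x*y - 1/2*y**2 - 12*x + 6*y - 5/2 makes the ideal the whole ring: the system is inconsistent.

First compute the reduced Gröbner basis of I by Buchberger's algorithm.
f_1 = -2*x - 4*y + 4, LT = x.
f_2 = x - 8*y + 8, LT = x.
f_3 = -x**2 + 3*x*y - 6*y**2 + x + 6, LT = x**2.

S(f_1,f_2): lcm = x. S = 10*y - 10.
  reduce S modulo (f_1, f_2, f_3):
  remainder 10*y - 10 ≠ 0; add h_4 = 10*y - 10 to the basis.

The other S-polynomials (S(f_1,f_3), S(f_2,f_3), S(f_1,h_4), S(f_2,h_4), S(f_3,h_4)) all reduce to 0 modulo the current basis, so we have a Gröbner basis.
Inter-reduce: drop elements whose leading term is divisible by another's, tail-reduce, and make monic.
Reduced Gröbner basis: {x, y - 1}.
Label its elements g_1 = x, g_2 = y - 1.

Reduce p = 5*x*y - 1/2*y**2 - 12*x + 6*y - 5/2 modulo G:
  leading term x*y: subtract (5*y)·g_1 from 5*x*y - 1/2*y**2 - 12*x + 6*y - 5/2 → -1/2*y**2 - 12*x + 6*y - 5/2
  leading term y**2: subtract (-1/2*y)·g_2 from -1/2*y**2 - 12*x + 6*y - 5/2 → -12*x + 11/2*y - 5/2
  leading term x: subtract (-12)·g_1 from -12*x + 11/2*y - 5/2 → 11/2*y - 5/2
  leading term y: subtract (11/2)·g_2 from 11/2*y - 5/2 → 3
  leading term 1: no divisor's leading term divides it; move 3 to the remainder.
  normal form = 3.
The normal form is nonzero, so p ∉ I. Since p minus its normal form lies in I, I + (p) = I + (r) where r = 3; decide whether this ideal is the whole ring.
Here r = 3 is a nonzero constant, hence a unit: 1 ∈ I + (p), the Gröbner basis of I + (p) is {1}, and the enlarged system has no common solution — adjoining p is inconsistent.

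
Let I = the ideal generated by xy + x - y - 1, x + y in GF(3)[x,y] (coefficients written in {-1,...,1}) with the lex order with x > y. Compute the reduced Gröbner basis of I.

G = {x + y, y^2 - y + 1}

f_1 = xy + x - y - 1, LT = xy.
f_2 = x + y, LT = x.

S(f_1,f_2): lcm = xy. S = x - y^2 - y - 1.
  leading term x: subtract (1)·f_2 from x - y^2 - y - 1 → -y^2 + y - 1
  leading term y^2: no divisor's leading term divides it; move -y^2 to the remainder.
  leading term y: no divisor's leading term divides it; move y to the remainder.
  leading term 1: no divisor's leading term divides it; move -1 to the remainder.
  remainder -y^2 + y - 1 ≠ 0; add g_3 = -y^2 + y - 1 to the basis.

The other S-polynomials (S(f_1,g_3), S(f_2,g_3)) all reduce to 0 modulo the current basis, so we have a Gröbner basis.
Inter-reduce: drop elements whose leading term is divisible by another's, tail-reduce, and make monic.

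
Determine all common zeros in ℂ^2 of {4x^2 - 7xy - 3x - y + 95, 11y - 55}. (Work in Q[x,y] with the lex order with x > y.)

{(9/2, 5), (5, 5)}

Compute a lex Gröbner basis by Buchberger's algorithm.
f_1 = 4x^2 - 7xy - 3x - y + 95, LT = x^2.
f_2 = 11y - 55, LT = y.

The S-polynomials (S(f_1,f_2)) all reduce to 0 modulo the current basis, so we have a Gröbner basis.
Inter-reduce: drop elements whose leading term is divisible by another's, tail-reduce, and make monic.
Reduced Gröbner basis: {x^2 - 19/2x + 45/2, y - 5}.

The lex basis is triangular: the last element involves only y. Solving y - 5 = 0 gives y ∈ {5}; substituting each value into the earlier elements determines the remaining variables.
  y = 5: the earlier basis element becomes x^2 - 19/2x + 45/2 = 0, giving x = 9/2, 5 — points (9/2, 5), (5, 5).
Each listed point satisfies every original equation (direct substitution).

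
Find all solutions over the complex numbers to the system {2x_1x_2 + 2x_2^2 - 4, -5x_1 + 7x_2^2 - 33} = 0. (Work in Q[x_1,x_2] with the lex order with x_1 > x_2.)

Compute a lex Gröbner basis by Buchberger's algorithm.
f_1 = 2x_1x_2 + 2x_2^2 - 4, LT = x_1x_2.
f_2 = -5x_1 + 7x_2^2 - 33, LT = x_1.

S(f_1,f_2): lcm = x_1x_2. S = 7/5x_2^3 + x_2^2 - 33/5x_2 - 2.
  reduce S modulo (f_1, f_2):
  remainder 7/5x_2^3 + x_2^2 - 33/5x_2 - 2 ≠ 0; add h_3 = 7/5x_2^3 + x_2^2 - 33/5x_2 - 2 to the basis.

The other S-polynomials (S(f_1,h_3), S(f_2,h_3)) all reduce to 0 modulo the current basis, so we have a Gröbner basis.
Inter-reduce: drop elements whose leading term is divisible by another's, tail-reduce, and make monic.
Reduced Gröbner basis: {x_1 - 7/5x_2^2 + 33/5, x_2^3 + 5/7x_2^2 - 33/7x_2 - 10/7}.

A lex Gröbner basis eliminates variables successively. Here x_2^3 + 5/7x_2^2 - 33/7x_2 - 10/7 depends only on x_2, with roots {2, -19/14 - sqrt(221)/14, -19/14 + sqrt(221)/14}; lifting each root through the earlier basis elements recovers the full solutions.
  x_2 = 2: the earlier basis element becomes x_1 + 1 = 0, giving x_1 = -1 — point (-1, 2).
  x_2 = -19/14 - sqrt(221)/14: the earlier basis element becomes x_1 - 19*sqrt(221)/70 + 171/70 = 0, giving x_1 = -171/70 + 19*sqrt(221)/70 — point (-171/70 + 19*sqrt(221)/70, -19/14 - sqrt(221)/14).
  x_2 = -19/14 + sqrt(221)/14: the earlier basis element becomes x_1 + 171/70 + 19*sqrt(221)/70 = 0, giving x_1 = -19*sqrt(221)/70 - 171/70 — point (-19*sqrt(221)/70 - 171/70, -19/14 + sqrt(221)/14).

{(-1, 2), (-171/70 + 19*sqrt(221)/70, -19/14 - sqrt(221)/14), (-19*sqrt(221)/70 - 171/70, -19/14 + sqrt(221)/14)}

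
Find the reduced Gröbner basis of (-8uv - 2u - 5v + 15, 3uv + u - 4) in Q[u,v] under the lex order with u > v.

G = {u - 15/2v + 13/2, v^2 - 8/15v - 7/15}

f_1 = -8uv - 2u - 5v + 15, LT = uv.
f_2 = 3uv + u - 4, LT = uv.

S(f_1,f_2): lcm = uv. S = -1/12u + 5/8v - 13/24.
  leading term u: no divisor's leading term divides it; move -1/12u to the remainder.
  leading term v: no divisor's leading term divides it; move 5/8v to the remainder.
  leading term 1: no divisor's leading term divides it; move -13/24 to the remainder.
  remainder -1/12u + 5/8v - 13/24 ≠ 0; add g_3 = -1/12u + 5/8v - 13/24 to the basis.

S(f_1,g_3): lcm = uv. S = 1/4u + 15/2v^2 - 47/8v - 15/8.
  leading term u: subtract (-3)·g_3 from 1/4u + 15/2v^2 - 47/8v - 15/8 → 15/2v^2 - 4v - 7/2
  leading term v^2: no divisor's leading term divides it; move 15/2v^2 to the remainder.
  leading term v: no divisor's leading term divides it; move -4v to the remainder.
  leading term 1: no divisor's leading term divides it; move -7/2 to the remainder.
  remainder 15/2v^2 - 4v - 7/2 ≠ 0; add g_4 = 15/2v^2 - 4v - 7/2 to the basis.

The other S-polynomials (S(f_2,g_3), S(f_1,g_4), S(f_2,g_4), S(g_3,g_4)) all reduce to 0 modulo the current basis, so we have a Gröbner basis.
Inter-reduce: drop elements whose leading term is divisible by another's, tail-reduce, and make monic.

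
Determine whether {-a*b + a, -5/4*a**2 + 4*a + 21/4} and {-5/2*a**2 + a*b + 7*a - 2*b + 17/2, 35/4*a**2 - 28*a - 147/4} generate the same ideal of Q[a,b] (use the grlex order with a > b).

Since reduced Gröbner bases are canonical representatives of ideals under a given ordering, it suffices to compute and compare them.
Buchberger on the first generating set:
f_1 = -a*b + a, LT = a*b.
f_2 = -5/4*a**2 + 4*a + 21/4, LT = a**2.

S(f_1,f_2): lcm = a**2*b. S = -a**2 + 16/5*a*b + 21/5*b.
  reduce S modulo (f_1, f_2):
  remainder 21/5*b - 21/5 ≠ 0; add g_3 = 21/5*b - 21/5 to the basis.

The other S-polynomials (S(f_1,g_3), S(f_2,g_3)) all reduce to 0 modulo the current basis, so we have a Gröbner basis.
Inter-reduce: drop elements whose leading term is divisible by another's, tail-reduce, and make monic.
Reduced Gröbner basis: {a**2 - 16/5*a - 21/5, b - 1}.

Buchberger on the second generating set:
h_1 = -5/2*a**2 + a*b + 7*a - 2*b + 17/2, LT = a**2.
h_2 = 35/4*a**2 - 28*a - 147/4, LT = a**2.

S(h_1,h_2): lcm = a**2. S = -2/5*a*b + 2/5*a + 4/5*b + 4/5.
  reduce S modulo (h_1, h_2):
  remainder -2/5*a*b + 2/5*a + 4/5*b + 4/5 ≠ 0; add k_3 = -2/5*a*b + 2/5*a + 4/5*b + 4/5 to the basis.

S(h_1,k_3): lcm = a**2*b. S = -2/5*a*b**2 + a**2 - 4/5*a*b + 4/5*b**2 + 2*a - 17/5*b.
  reduce S modulo (h_1, h_2, k_3):
  remainder 4*a - 33/5*b + 9/5 ≠ 0; add k_4 = 4*a - 33/5*b + 9/5 to the basis.

S(k_3,k_4): lcm = a*b. S = 33/20*b**2 - a - 49/20*b - 2.
  reduce S modulo (h_1, h_2, k_3, k_4):
  remainder 33/20*b**2 - 41/10*b - 31/20 ≠ 0; add k_5 = 33/20*b**2 - 41/10*b - 31/20 to the basis.

The other S-polynomials (S(h_2,k_3), S(h_1,k_4), S(h_2,k_4), S(h_1,k_5), S(h_2,k_5), S(k_3,k_5), S(k_4,k_5)) all reduce to 0 modulo the current basis, so we have a Gröbner basis.
Inter-reduce: drop elements whose leading term is divisible by another's, tail-reduce, and make monic.
Reduced Gröbner basis: {b**2 - 82/33*b - 31/33, a - 33/20*b + 9/20}.

The bases are distinct; the ideals are different.

No, the ideals differ.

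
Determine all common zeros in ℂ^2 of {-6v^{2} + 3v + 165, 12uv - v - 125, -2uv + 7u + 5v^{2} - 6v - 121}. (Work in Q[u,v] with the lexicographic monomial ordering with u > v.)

Compute a lex Gröbner basis by Buchberger's algorithm.
f_1 = -6v^{2} + 3v + 165, LT = v^{2}.
f_2 = 12uv - v - 125, LT = uv.
f_3 = -2uv + 7u + 5v^{2} - 6v - 121, LT = uv.

S(f_1,f_2): lcm = uv^{2}. S = -\tfrac{1}{2}uv - \tfrac{55}{2}u + \tfrac{1}{12}v^{2} + \tfrac{125}{12}v.
  leading term uv: subtract (-\tfrac{1}{24})·f_2 from -\tfrac{1}{2}uv - \tfrac{55}{2}u + \tfrac{1}{12}v^{2} + \tfrac{125}{12}v → -\tfrac{55}{2}u + \tfrac{1}{12}v^{2} + \tfrac{83}{8}v - \tfrac{125}{24}
  leading term u: no divisor's leading term divides it; move -\tfrac{55}{2}u to the remainder.
  leading term v^{2}: subtract (-\tfrac{1}{72})·f_1 from \tfrac{1}{12}v^{2} + \tfrac{83}{8}v - \tfrac{125}{24} → \tfrac{125}{12}v - \tfrac{35}{12}
  leading term v: no divisor's leading term divides it; move \tfrac{125}{12}v to the remainder.
  leading term 1: no divisor's leading term divides it; move -\tfrac{35}{12} to the remainder.
  remainder -\tfrac{55}{2}u + \tfrac{125}{12}v - \tfrac{35}{12} ≠ 0; add h_4 = -\tfrac{55}{2}u + \tfrac{125}{12}v - \tfrac{35}{12} to the basis.

S(f_1,f_3): lcm = uv^{2}. S = 3uv - \tfrac{55}{2}u + \tfrac{5}{2}v^{3} - 3v^{2} - \tfrac{121}{2}v.
  leading term uv: subtract (\tfrac{1}{4})·f_2 from 3uv - \tfrac{55}{2}u + \tfrac{5}{2}v^{3} - 3v^{2} - \tfrac{121}{2}v → -\tfrac{55}{2}u + \tfrac{5}{2}v^{3} - 3v^{2} - \tfrac{241}{4}v + \tfrac{125}{4}
  leading term u: subtract (1)·h_4 from -\tfrac{55}{2}u + \tfrac{5}{2}v^{3} - 3v^{2} - \tfrac{241}{4}v + \tfrac{125}{4} → \tfrac{5}{2}v^{3} - 3v^{2} - \tfrac{212}{3}v + \tfrac{205}{6}
  leading term v^{3}: subtract (-\tfrac{5}{12}v)·f_1 from \tfrac{5}{2}v^{3} - 3v^{2} - \tfrac{212}{3}v + \tfrac{205}{6} → -\tfrac{7}{4}v^{2} - \tfrac{23}{12}v + \tfrac{205}{6}
  leading term v^{2}: subtract (\tfrac{7}{24})·f_1 from -\tfrac{7}{4}v^{2} - \tfrac{23}{12}v + \tfrac{205}{6} → -\tfrac{67}{24}v - \tfrac{335}{24}
  leading term v: no divisor's leading term divides it; move -\tfrac{67}{24}v to the remainder.
  leading term 1: no divisor's leading term divides it; move -\tfrac{335}{24} to the remainder.
  remainder -\tfrac{67}{24}v - \tfrac{335}{24} ≠ 0; add h_5 = -\tfrac{67}{24}v - \tfrac{335}{24} to the basis.

The other S-polynomials (S(f_2,f_3), S(f_1,h_4), S(f_2,h_4), S(f_3,h_4), S(f_1,h_5), S(f_2,h_5), S(f_3,h_5), S(h_4,h_5)) all reduce to 0 modulo the current basis, so we have a Gröbner basis.
Inter-reduce: drop elements whose leading term is divisible by another's, tail-reduce, and make monic.
Reduced Gröbner basis: {u + 2, v + 5}.

Elimination: the polynomial v + 5 lies in the elimination ideal for v, so v ∈ {-5}. For each such v, the remaining basis elements (now univariate) give the rest of the solution.
  v = -5: the earlier basis element becomes u + 2 = 0, giving u = -2 — point (-2, -5).
Each listed point satisfies every original equation (direct substitution).

{(-2, -5)}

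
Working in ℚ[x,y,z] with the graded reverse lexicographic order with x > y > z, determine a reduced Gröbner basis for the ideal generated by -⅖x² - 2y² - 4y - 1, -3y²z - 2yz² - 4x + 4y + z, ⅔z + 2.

f_1 = -⅖x² - 2y² - 4y - 1, LT = x².
f_2 = -3y²z - 2yz² - 4x + 4y + z, LT = y²z.
f_3 = ⅔z + 2, LT = z.

S(f_2,f_3): lcm = y²z. S = ⅔yz² - 3y² + 4/3x - 4/3y - ⅓z.
  reduce S modulo (f_1, f_2, f_3):
  remainder -3y² + 4/3x + 14/3y + 1 ≠ 0; add g_4 = -3y² + 4/3x + 14/3y + 1 to the basis.

The other S-polynomials (S(f_1,f_2), S(f_1,f_3), S(f_1,g_4), S(f_2,g_4), S(f_3,g_4)) all reduce to 0 modulo the current basis, so we have a Gröbner basis.
Inter-reduce: drop elements whose leading term is divisible by another's, tail-reduce, and make monic.

G = {x² + 20/9x + 160/9y + 25/6, y² - 4/9x - 14/9y - ⅓, z + 3}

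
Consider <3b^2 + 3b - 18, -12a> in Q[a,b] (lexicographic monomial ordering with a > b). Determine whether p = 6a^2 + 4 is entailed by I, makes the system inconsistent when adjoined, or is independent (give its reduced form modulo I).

First compute the reduced Gröbner basis of I by Buchberger's algorithm.
f_1 = 3b^2 + 3b - 18, LT = b^2.
f_2 = -12a, LT = a.

S(f_1,f_2): leading monomials are coprime, so the S-polynomial reduces to 0 (Buchberger's first criterion).
Every S-polynomial of the final basis reduces to 0, so we have a Gröbner basis.
Inter-reduce: drop elements whose leading term is divisible by another's, tail-reduce, and make monic.
Reduced Gröbner basis: {a, b^2 + b - 6}.
Label its elements g_1 = a, g_2 = b^2 + b - 6.

Reduce p = 6a^2 + 4 modulo G:
  leading term a^2: subtract (6a)·g_1 from 6a^2 + 4 → 4
  leading term 1: no divisor's leading term divides it; move 4 to the remainder.
  normal form = 4.
The normal form is nonzero, so p ∉ I. Since p minus its normal form lies in I, I + (p) = I + (r) where r = 4; decide whether this ideal is the whole ring.
Here r = 4 is a nonzero constant, hence a unit: 1 ∈ I + (p), the Gröbner basis of I + (p) is {1}, and the enlarged system has no common solution — adjoining p is inconsistent.

The remainder on division by a Gröbner basis is unique — it is the normal form.

Adjoining 6a^2 + 4 makes the ideal the whole ring: the system is inconsistent.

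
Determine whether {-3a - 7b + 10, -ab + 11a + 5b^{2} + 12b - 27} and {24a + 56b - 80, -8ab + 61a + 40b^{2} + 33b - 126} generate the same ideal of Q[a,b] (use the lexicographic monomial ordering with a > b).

Equality of ideals is decidable: compute both reduced Gröbner bases (unique for the ordering) and check whether they agree.
Buchberger on the first generating set:
f_1 = -3a - 7b + 10, LT = a.
f_2 = -ab + 11a + 5b^{2} + 12b - 27, LT = ab.

S(f_1,f_2): lcm = ab. S = 11a + \tfrac{22}{3}b^{2} + \tfrac{26}{3}b - 27.
  leading term a: subtract (-\tfrac{11}{3})·f_1 from 11a + \tfrac{22}{3}b^{2} + \tfrac{26}{3}b - 27 → \tfrac{22}{3}b^{2} - 17b + \tfrac{29}{3}
  leading term b^{2}: no divisor's leading term divides it; move \tfrac{22}{3}b^{2} to the remainder.
  leading term b: no divisor's leading term divides it; move -17b to the remainder.
  leading term 1: no divisor's leading term divides it; move \tfrac{29}{3} to the remainder.
  remainder \tfrac{22}{3}b^{2} - 17b + \tfrac{29}{3} ≠ 0; add g_3 = \tfrac{22}{3}b^{2} - 17b + \tfrac{29}{3} to the basis.

S(f_1,g_3): leading monomials are coprime, so the S-polynomial reduces to 0 (Buchberger's first criterion).
S(f_2,g_3): lcm = ab^{2}. S = -\tfrac{191}{22}ab - \tfrac{29}{22}a - 5b^{3} - 12b^{2} + 27b.
  leading term ab: subtract (\tfrac{191}{66}b)·f_1 from -\tfrac{191}{22}ab - \tfrac{29}{22}a - 5b^{3} - 12b^{2} + 27b → -\tfrac{29}{22}a - 5b^{3} + \tfrac{545}{66}b^{2} - \tfrac{64}{33}b
  leading term a: subtract (\tfrac{29}{66})·f_1 from -\tfrac{29}{22}a - 5b^{3} + \tfrac{545}{66}b^{2} - \tfrac{64}{33}b → -5b^{3} + \tfrac{545}{66}b^{2} + \tfrac{25}{22}b - \tfrac{145}{33}
  leading term b^{3}: subtract (-\tfrac{15}{22}b)·g_3 from -5b^{3} + \tfrac{545}{66}b^{2} + \tfrac{25}{22}b - \tfrac{145}{33} → -\tfrac{10}{3}b^{2} + \tfrac{85}{11}b - \tfrac{145}{33}
  leading term b^{2}: subtract (-\tfrac{5}{11})·g_3 from -\tfrac{10}{3}b^{2} + \tfrac{85}{11}b - \tfrac{145}{33} → 0
  remainder 0.

Every S-polynomial of the final basis reduces to 0, so we have a Gröbner basis.
Inter-reduce: drop elements whose leading term is divisible by another's, tail-reduce, and make monic.
Reduced Gröbner basis: {a + \tfrac{7}{3}b - \tfrac{10}{3}, b^{2} - \tfrac{51}{22}b + \tfrac{29}{22}}.

Buchberger on the second generating set:
h_1 = 24a + 56b - 80, LT = a.
h_2 = -8ab + 61a + 40b^{2} + 33b - 126, LT = ab.

S(h_1,h_2): lcm = ab. S = \tfrac{61}{8}a + \tfrac{22}{3}b^{2} + \tfrac{19}{24}b - \tfrac{63}{4}.
  leading term a: subtract (\tfrac{61}{192})·h_1 from \tfrac{61}{8}a + \tfrac{22}{3}b^{2} + \tfrac{19}{24}b - \tfrac{63}{4} → \tfrac{22}{3}b^{2} - 17b + \tfrac{29}{3}
  leading term b^{2}: no divisor's leading term divides it; move \tfrac{22}{3}b^{2} to the remainder.
  leading term b: no divisor's leading term divides it; move -17b to the remainder.
  leading term 1: no divisor's leading term divides it; move \tfrac{29}{3} to the remainder.
  remainder \tfrac{22}{3}b^{2} - 17b + \tfrac{29}{3} ≠ 0; add k_3 = \tfrac{22}{3}b^{2} - 17b + \tfrac{29}{3} to the basis.

S(h_1,k_3): leading monomials are coprime, so the S-polynomial reduces to 0 (Buchberger's first criterion).
S(h_2,k_3): lcm = ab^{2}. S = -\tfrac{467}{88}ab - \tfrac{29}{22}a - 5b^{3} - \tfrac{33}{8}b^{2} + \tfrac{63}{4}b.
  leading term ab: subtract (-\tfrac{467}{2112}b)·h_1 from -\tfrac{467}{88}ab - \tfrac{29}{22}a - 5b^{3} - \tfrac{33}{8}b^{2} + \tfrac{63}{4}b → -\tfrac{29}{22}a - 5b^{3} + \tfrac{545}{66}b^{2} - \tfrac{64}{33}b
  leading term a: subtract (-\tfrac{29}{528})·h_1 from -\tfrac{29}{22}a - 5b^{3} + \tfrac{545}{66}b^{2} - \tfrac{64}{33}b → -5b^{3} + \tfrac{545}{66}b^{2} + \tfrac{25}{22}b - \tfrac{145}{33}
  leading term b^{3}: subtract (-\tfrac{15}{22}b)·k_3 from -5b^{3} + \tfrac{545}{66}b^{2} + \tfrac{25}{22}b - \tfrac{145}{33} → -\tfrac{10}{3}b^{2} + \tfrac{85}{11}b - \tfrac{145}{33}
  leading term b^{2}: subtract (-\tfrac{5}{11})·k_3 from -\tfrac{10}{3}b^{2} + \tfrac{85}{11}b - \tfrac{145}{33} → 0
  remainder 0.

Every S-polynomial of the final basis reduces to 0, so we have a Gröbner basis.
Inter-reduce: drop elements whose leading term is divisible by another's, tail-reduce, and make monic.
Reduced Gröbner basis: {a + \tfrac{7}{3}b - \tfrac{10}{3}, b^{2} - \tfrac{51}{22}b + \tfrac{29}{22}}.

The two bases agree; hence the ideals are identical.
The choice of monomial ordering does not affect the verdict — as long as both bases are computed under the same ordering, their equality decides ideal equality.

Yes, the ideals are equal.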